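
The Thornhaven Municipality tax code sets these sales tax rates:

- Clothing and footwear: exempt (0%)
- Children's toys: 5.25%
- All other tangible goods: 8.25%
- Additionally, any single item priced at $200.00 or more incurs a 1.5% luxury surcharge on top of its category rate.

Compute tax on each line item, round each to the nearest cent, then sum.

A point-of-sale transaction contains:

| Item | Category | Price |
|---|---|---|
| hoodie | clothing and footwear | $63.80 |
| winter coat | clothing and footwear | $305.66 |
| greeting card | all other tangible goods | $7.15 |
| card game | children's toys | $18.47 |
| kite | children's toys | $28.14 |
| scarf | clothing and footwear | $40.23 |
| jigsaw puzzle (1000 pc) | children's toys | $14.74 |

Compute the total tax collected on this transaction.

Hoodie $63.80: clothing and footwear → 0% → $0.00
Winter coat $305.66: clothing and footwear → 0% + 1.5% surcharge = 1.5% → $4.58
Greeting card $7.15: all other tangible goods → 8.25% → $0.59
Card game $18.47: children's toys → 5.25% → $0.97
Kite $28.14: children's toys → 5.25% → $1.48
Scarf $40.23: clothing and footwear → 0% → $0.00
Jigsaw puzzle (1000 pc) $14.74: children's toys → 5.25% → $0.77
Total tax = $4.58 + $0.59 + $0.97 + $1.48 + $0.77 = $8.39

$8.39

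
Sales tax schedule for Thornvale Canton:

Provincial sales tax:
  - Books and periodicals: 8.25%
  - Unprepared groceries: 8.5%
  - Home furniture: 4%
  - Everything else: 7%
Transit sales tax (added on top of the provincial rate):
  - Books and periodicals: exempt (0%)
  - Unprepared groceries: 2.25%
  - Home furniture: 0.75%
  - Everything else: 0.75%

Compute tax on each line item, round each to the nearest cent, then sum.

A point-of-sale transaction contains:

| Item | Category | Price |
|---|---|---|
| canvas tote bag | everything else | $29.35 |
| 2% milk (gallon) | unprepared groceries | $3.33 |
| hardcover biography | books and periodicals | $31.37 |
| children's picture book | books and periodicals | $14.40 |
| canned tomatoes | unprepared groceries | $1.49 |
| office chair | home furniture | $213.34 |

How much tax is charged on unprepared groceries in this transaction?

2% milk (gallon) $3.33: unprepared groceries → 8.5% + 2.25% transit = 10.75% → $0.36
Canned tomatoes $1.49: unprepared groceries → 8.5% + 2.25% transit = 10.75% → $0.16
Tax on unprepared groceries = $0.36 + $0.16 = $0.52

$0.52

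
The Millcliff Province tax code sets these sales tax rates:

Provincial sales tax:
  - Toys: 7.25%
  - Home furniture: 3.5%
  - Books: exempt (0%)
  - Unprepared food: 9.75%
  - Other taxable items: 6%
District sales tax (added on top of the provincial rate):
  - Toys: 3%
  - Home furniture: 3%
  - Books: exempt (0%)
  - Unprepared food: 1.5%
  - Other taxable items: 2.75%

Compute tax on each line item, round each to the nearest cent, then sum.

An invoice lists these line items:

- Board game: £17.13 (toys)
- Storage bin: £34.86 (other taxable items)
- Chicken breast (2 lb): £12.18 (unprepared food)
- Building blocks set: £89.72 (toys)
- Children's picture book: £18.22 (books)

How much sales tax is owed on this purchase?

£15.38

Board game £17.13: toys → 7.25% + 3% district = 10.25% → £1.76
Storage bin £34.86: other taxable items → 6% + 2.75% district = 8.75% → £3.05
Chicken breast (2 lb) £12.18: unprepared food → 9.75% + 1.5% district = 11.25% → £1.37
Building blocks set £89.72: toys → 7.25% + 3% district = 10.25% → £9.20
Children's picture book £18.22: books → 0% + 0% district = 0% → £0.00
Total tax = £1.76 + £3.05 + £1.37 + £9.20 = £15.38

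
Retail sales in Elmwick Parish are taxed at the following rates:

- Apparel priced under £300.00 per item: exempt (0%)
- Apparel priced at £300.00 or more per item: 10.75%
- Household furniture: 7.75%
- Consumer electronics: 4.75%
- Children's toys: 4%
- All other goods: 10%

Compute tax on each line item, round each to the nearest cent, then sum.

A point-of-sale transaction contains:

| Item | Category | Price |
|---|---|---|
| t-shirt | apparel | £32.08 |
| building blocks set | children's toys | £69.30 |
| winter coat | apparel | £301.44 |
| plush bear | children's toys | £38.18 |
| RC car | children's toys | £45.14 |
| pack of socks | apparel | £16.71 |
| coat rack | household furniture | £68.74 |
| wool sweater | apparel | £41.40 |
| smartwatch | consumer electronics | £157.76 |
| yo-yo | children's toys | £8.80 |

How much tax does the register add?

T-shirt £32.08: apparel, under £300.00 → 0% → £0.00
Building blocks set £69.30: children's toys → 4% → £2.77
Winter coat £301.44: apparel, £300.00 or more → 10.75% → £32.40
Plush bear £38.18: children's toys → 4% → £1.53
RC car £45.14: children's toys → 4% → £1.81
Pack of socks £16.71: apparel, under £300.00 → 0% → £0.00
Coat rack £68.74: household furniture → 7.75% → £5.33
Wool sweater £41.40: apparel, under £300.00 → 0% → £0.00
Smartwatch £157.76: consumer electronics → 4.75% → £7.49
Yo-yo £8.80: children's toys → 4% → £0.35
Total tax = £2.77 + £32.40 + £1.53 + £1.81 + £5.33 + £7.49 + £0.35 = £51.68

£51.68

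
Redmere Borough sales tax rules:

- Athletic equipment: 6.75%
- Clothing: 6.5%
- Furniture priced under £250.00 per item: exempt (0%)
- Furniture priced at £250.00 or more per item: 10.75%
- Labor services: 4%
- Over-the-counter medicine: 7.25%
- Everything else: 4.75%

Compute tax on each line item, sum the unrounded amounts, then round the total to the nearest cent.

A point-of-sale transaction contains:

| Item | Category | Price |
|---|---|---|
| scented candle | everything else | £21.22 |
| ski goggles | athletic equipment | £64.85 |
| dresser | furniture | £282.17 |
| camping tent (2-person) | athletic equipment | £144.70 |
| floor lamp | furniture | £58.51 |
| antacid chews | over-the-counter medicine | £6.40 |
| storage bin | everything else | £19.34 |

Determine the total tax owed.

Scented candle £21.22: everything else → 4.75% → £1.00795
Ski goggles £64.85: athletic equipment → 6.75% → £4.377375
Dresser £282.17: furniture, £250.00 or more → 10.75% → £30.333275
Camping tent (2-person) £144.70: athletic equipment → 6.75% → £9.76725
Floor lamp £58.51: furniture, under £250.00 → 0% → £0.00
Antacid chews £6.40: over-the-counter medicine → 7.25% → £0.464
Storage bin £19.34: everything else → 4.75% → £0.91865
Unrounded tax sum = £46.8685 → £46.87

£46.87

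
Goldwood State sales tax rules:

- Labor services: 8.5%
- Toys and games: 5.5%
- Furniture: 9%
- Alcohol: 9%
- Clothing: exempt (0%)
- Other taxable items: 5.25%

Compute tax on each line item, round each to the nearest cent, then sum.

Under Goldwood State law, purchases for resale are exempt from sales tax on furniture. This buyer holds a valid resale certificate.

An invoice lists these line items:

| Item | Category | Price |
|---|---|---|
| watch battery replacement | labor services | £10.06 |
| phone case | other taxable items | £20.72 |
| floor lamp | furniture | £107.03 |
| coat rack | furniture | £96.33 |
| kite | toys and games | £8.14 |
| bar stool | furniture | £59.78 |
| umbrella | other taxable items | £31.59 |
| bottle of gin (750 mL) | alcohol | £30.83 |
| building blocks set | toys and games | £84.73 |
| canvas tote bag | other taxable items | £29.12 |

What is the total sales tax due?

£13.02

Watch battery replacement £10.06: labor services → 8.5% → £0.86
Phone case £20.72: other taxable items → 5.25% → £1.09
Floor lamp £107.03: furniture, buyer-exempt → 0% → £0.00
Coat rack £96.33: furniture, buyer-exempt → 0% → £0.00
Kite £8.14: toys and games → 5.5% → £0.45
Bar stool £59.78: furniture, buyer-exempt → 0% → £0.00
Umbrella £31.59: other taxable items → 5.25% → £1.66
Bottle of gin (750 mL) £30.83: alcohol → 9% → £2.77
Building blocks set £84.73: toys and games → 5.5% → £4.66
Canvas tote bag £29.12: other taxable items → 5.25% → £1.53
Total tax = £0.86 + £1.09 + £0.45 + £1.66 + £2.77 + £4.66 + £1.53 = £13.02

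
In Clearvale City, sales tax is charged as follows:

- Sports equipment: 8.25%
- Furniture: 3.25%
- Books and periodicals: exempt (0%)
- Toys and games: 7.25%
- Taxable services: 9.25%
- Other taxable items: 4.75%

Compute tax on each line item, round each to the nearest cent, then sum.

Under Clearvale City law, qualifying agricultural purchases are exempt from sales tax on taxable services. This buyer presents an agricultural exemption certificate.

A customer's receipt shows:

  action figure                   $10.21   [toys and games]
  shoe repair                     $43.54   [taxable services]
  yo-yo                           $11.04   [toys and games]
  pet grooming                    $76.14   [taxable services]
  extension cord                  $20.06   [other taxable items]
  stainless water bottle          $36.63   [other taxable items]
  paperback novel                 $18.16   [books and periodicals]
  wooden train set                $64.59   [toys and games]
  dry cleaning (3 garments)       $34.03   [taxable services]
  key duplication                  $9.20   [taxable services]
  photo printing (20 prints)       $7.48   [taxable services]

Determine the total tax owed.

$8.91

Action figure $10.21: toys and games → 7.25% → $0.74
Shoe repair $43.54: taxable services, buyer-exempt → 0% → $0.00
Yo-yo $11.04: toys and games → 7.25% → $0.80
Pet grooming $76.14: taxable services, buyer-exempt → 0% → $0.00
Extension cord $20.06: other taxable items → 4.75% → $0.95
Stainless water bottle $36.63: other taxable items → 4.75% → $1.74
Paperback novel $18.16: books and periodicals → 0% → $0.00
Wooden train set $64.59: toys and games → 7.25% → $4.68
Dry cleaning (3 garments) $34.03: taxable services, buyer-exempt → 0% → $0.00
Key duplication $9.20: taxable services, buyer-exempt → 0% → $0.00
Photo printing (20 prints) $7.48: taxable services, buyer-exempt → 0% → $0.00
Total tax = $0.74 + $0.80 + $0.95 + $1.74 + $4.68 = $8.91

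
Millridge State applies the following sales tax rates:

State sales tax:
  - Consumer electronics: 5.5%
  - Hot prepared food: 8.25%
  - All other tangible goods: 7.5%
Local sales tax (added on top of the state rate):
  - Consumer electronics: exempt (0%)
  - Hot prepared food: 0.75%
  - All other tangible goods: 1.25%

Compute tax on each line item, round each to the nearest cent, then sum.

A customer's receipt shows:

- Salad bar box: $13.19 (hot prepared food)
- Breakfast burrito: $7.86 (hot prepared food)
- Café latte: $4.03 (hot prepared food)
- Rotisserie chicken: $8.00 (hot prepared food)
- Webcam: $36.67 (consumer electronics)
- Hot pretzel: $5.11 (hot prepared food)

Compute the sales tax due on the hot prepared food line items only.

Salad bar box $13.19: hot prepared food → 8.25% + 0.75% local = 9% → $1.19
Breakfast burrito $7.86: hot prepared food → 8.25% + 0.75% local = 9% → $0.71
Café latte $4.03: hot prepared food → 8.25% + 0.75% local = 9% → $0.36
Rotisserie chicken $8.00: hot prepared food → 8.25% + 0.75% local = 9% → $0.72
Hot pretzel $5.11: hot prepared food → 8.25% + 0.75% local = 9% → $0.46
Tax on hot prepared food = $1.19 + $0.71 + $0.36 + $0.72 + $0.46 = $3.44

$3.44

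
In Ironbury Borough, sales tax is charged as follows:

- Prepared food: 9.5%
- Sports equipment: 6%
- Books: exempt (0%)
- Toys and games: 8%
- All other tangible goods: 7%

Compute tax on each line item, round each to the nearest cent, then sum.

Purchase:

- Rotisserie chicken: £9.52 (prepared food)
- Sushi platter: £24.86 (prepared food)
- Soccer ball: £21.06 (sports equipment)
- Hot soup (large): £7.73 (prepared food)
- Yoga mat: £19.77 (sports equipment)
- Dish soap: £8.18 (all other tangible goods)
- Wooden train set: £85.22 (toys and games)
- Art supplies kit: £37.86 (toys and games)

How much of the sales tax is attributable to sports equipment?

£2.45

Soccer ball £21.06: sports equipment → 6% → £1.26
Yoga mat £19.77: sports equipment → 6% → £1.19
Tax on sports equipment = £1.26 + £1.19 = £2.45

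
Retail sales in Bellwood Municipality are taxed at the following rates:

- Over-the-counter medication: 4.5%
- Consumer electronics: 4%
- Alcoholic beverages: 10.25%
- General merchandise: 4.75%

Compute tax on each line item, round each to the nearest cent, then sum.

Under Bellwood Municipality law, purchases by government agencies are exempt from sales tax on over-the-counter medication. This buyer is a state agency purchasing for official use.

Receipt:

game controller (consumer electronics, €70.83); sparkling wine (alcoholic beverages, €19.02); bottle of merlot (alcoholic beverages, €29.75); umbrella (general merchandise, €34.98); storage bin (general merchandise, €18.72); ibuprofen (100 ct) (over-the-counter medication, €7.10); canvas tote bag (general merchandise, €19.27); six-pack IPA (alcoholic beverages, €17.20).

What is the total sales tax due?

€13.06

Game controller €70.83: consumer electronics → 4% → €2.83
Sparkling wine €19.02: alcoholic beverages → 10.25% → €1.95
Bottle of merlot €29.75: alcoholic beverages → 10.25% → €3.05
Umbrella €34.98: general merchandise → 4.75% → €1.66
Storage bin €18.72: general merchandise → 4.75% → €0.89
Ibuprofen (100 ct) €7.10: over-the-counter medication, buyer-exempt → 0% → €0.00
Canvas tote bag €19.27: general merchandise → 4.75% → €0.92
Six-pack IPA €17.20: alcoholic beverages → 10.25% → €1.76
Total tax = €2.83 + €1.95 + €3.05 + €1.66 + €0.89 + €0.92 + €1.76 = €13.06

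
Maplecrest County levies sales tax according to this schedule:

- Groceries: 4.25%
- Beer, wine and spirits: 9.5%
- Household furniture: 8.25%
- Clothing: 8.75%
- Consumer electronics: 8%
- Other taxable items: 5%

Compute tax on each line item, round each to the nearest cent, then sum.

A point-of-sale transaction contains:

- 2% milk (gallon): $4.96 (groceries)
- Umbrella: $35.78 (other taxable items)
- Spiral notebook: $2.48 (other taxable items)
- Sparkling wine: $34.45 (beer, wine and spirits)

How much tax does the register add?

2% milk (gallon) $4.96: groceries → 4.25% → $0.21
Umbrella $35.78: other taxable items → 5% → $1.79
Spiral notebook $2.48: other taxable items → 5% → $0.12
Sparkling wine $34.45: beer, wine and spirits → 9.5% → $3.27
Total tax = $0.21 + $1.79 + $0.12 + $3.27 = $5.39

$5.39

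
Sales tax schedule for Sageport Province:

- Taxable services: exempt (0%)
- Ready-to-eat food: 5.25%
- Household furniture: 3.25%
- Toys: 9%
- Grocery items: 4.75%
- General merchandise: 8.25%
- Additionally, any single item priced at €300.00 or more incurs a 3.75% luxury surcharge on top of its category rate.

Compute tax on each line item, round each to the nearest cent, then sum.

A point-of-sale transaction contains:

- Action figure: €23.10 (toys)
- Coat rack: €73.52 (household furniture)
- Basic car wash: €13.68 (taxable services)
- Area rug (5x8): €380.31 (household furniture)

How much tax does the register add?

€31.09

Action figure €23.10: toys → 9% → €2.08
Coat rack €73.52: household furniture → 3.25% → €2.39
Basic car wash €13.68: taxable services → 0% → €0.00
Area rug (5x8) €380.31: household furniture → 3.25% + 3.75% surcharge = 7% → €26.62
Total tax = €2.08 + €2.39 + €26.62 = €31.09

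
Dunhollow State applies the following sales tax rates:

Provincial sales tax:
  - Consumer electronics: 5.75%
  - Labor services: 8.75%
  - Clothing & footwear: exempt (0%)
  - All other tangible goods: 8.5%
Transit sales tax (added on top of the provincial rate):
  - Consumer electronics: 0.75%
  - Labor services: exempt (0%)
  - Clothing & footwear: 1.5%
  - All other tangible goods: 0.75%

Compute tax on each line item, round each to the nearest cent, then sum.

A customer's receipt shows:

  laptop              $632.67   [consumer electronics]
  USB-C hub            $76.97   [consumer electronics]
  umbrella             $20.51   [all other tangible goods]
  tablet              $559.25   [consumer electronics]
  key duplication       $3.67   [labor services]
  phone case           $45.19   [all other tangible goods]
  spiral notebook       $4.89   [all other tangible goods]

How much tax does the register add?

$89.32

Laptop $632.67: consumer electronics → 5.75% + 0.75% transit = 6.5% → $41.12
USB-C hub $76.97: consumer electronics → 5.75% + 0.75% transit = 6.5% → $5.00
Umbrella $20.51: all other tangible goods → 8.5% + 0.75% transit = 9.25% → $1.90
Tablet $559.25: consumer electronics → 5.75% + 0.75% transit = 6.5% → $36.35
Key duplication $3.67: labor services → 8.75% + 0% transit = 8.75% → $0.32
Phone case $45.19: all other tangible goods → 8.5% + 0.75% transit = 9.25% → $4.18
Spiral notebook $4.89: all other tangible goods → 8.5% + 0.75% transit = 9.25% → $0.45
Total tax = $41.12 + $5.00 + $1.90 + $36.35 + $0.32 + $4.18 + $0.45 = $89.32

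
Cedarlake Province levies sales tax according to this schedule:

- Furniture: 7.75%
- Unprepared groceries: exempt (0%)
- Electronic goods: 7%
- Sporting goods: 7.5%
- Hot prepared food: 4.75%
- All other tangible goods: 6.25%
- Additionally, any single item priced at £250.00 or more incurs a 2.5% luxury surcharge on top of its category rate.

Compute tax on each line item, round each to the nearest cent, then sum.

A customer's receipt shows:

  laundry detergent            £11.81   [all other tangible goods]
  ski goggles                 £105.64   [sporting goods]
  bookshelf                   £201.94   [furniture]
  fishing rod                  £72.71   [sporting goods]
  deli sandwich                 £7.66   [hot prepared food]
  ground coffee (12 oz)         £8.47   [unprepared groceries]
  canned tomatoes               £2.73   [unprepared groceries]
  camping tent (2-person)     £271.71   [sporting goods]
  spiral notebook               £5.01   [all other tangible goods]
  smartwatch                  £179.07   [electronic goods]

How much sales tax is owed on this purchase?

Laundry detergent £11.81: all other tangible goods → 6.25% → £0.74
Ski goggles £105.64: sporting goods → 7.5% → £7.92
Bookshelf £201.94: furniture → 7.75% → £15.65
Fishing rod £72.71: sporting goods → 7.5% → £5.45
Deli sandwich £7.66: hot prepared food → 4.75% → £0.36
Ground coffee (12 oz) £8.47: unprepared groceries → 0% → £0.00
Canned tomatoes £2.73: unprepared groceries → 0% → £0.00
Camping tent (2-person) £271.71: sporting goods → 7.5% + 2.5% surcharge = 10% → £27.17
Spiral notebook £5.01: all other tangible goods → 6.25% → £0.31
Smartwatch £179.07: electronic goods → 7% → £12.53
Total tax = £0.74 + £7.92 + £15.65 + £5.45 + £0.36 + £27.17 + £0.31 + £12.53 = £70.13

£70.13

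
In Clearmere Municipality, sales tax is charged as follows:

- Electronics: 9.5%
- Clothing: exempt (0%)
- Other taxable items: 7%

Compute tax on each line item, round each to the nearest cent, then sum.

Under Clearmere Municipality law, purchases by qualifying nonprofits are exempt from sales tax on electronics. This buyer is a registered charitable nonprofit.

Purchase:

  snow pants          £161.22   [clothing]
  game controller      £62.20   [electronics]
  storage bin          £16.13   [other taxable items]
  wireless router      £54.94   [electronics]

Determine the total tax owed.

Snow pants £161.22: clothing → 0% → £0.00
Game controller £62.20: electronics, buyer-exempt → 0% → £0.00
Storage bin £16.13: other taxable items → 7% → £1.13
Wireless router £54.94: electronics, buyer-exempt → 0% → £0.00
Total tax = £1.13

£1.13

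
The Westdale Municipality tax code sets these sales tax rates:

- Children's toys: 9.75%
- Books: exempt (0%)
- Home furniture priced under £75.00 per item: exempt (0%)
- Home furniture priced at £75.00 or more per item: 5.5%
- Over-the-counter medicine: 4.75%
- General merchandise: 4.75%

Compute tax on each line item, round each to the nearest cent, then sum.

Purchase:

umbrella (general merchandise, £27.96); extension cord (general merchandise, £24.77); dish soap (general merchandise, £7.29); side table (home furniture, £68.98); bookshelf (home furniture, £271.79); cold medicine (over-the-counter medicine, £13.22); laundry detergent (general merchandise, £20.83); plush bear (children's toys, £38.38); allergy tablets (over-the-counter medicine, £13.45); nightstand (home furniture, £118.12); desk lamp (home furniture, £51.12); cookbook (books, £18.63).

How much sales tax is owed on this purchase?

Umbrella £27.96: general merchandise → 4.75% → £1.33
Extension cord £24.77: general merchandise → 4.75% → £1.18
Dish soap £7.29: general merchandise → 4.75% → £0.35
Side table £68.98: home furniture, under £75.00 → 0% → £0.00
Bookshelf £271.79: home furniture, £75.00 or more → 5.5% → £14.95
Cold medicine £13.22: over-the-counter medicine → 4.75% → £0.63
Laundry detergent £20.83: general merchandise → 4.75% → £0.99
Plush bear £38.38: children's toys → 9.75% → £3.74
Allergy tablets £13.45: over-the-counter medicine → 4.75% → £0.64
Nightstand £118.12: home furniture, £75.00 or more → 5.5% → £6.50
Desk lamp £51.12: home furniture, under £75.00 → 0% → £0.00
Cookbook £18.63: books → 0% → £0.00
Total tax = £1.33 + £1.18 + £0.35 + £14.95 + £0.63 + £0.99 + £3.74 + £0.64 + £6.50 = £30.31

£30.31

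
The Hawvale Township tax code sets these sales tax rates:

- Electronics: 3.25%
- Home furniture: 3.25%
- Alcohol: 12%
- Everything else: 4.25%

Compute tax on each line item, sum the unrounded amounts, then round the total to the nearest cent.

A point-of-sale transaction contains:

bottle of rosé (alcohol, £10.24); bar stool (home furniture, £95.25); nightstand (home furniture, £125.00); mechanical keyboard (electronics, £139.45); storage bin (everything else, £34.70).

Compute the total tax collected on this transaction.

£14.39

Bottle of rosé £10.24: alcohol → 12% → £1.2288
Bar stool £95.25: home furniture → 3.25% → £3.095625
Nightstand £125.00: home furniture → 3.25% → £4.0625
Mechanical keyboard £139.45: electronics → 3.25% → £4.532125
Storage bin £34.70: everything else → 4.25% → £1.47475
Unrounded tax sum = £14.3938 → £14.39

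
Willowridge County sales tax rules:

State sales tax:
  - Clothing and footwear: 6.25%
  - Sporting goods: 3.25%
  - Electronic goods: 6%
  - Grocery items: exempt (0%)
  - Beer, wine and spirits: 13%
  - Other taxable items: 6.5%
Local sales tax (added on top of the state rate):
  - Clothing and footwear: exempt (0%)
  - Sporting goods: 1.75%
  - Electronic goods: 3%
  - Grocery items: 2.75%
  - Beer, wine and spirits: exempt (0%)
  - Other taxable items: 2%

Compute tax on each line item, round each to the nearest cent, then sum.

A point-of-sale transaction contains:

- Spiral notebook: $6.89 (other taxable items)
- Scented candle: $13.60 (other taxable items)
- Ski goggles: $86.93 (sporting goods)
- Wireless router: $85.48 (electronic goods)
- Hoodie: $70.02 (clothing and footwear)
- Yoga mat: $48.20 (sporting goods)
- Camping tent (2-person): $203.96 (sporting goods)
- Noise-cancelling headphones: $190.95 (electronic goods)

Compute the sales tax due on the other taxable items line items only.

$1.75

Spiral notebook $6.89: other taxable items → 6.5% + 2% local = 8.5% → $0.59
Scented candle $13.60: other taxable items → 6.5% + 2% local = 8.5% → $1.16
Tax on other taxable items = $0.59 + $1.16 = $1.75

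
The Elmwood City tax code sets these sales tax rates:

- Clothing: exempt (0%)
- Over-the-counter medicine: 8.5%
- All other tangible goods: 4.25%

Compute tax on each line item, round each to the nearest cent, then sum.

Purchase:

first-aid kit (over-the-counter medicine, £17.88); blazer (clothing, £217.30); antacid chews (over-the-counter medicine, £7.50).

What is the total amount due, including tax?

First-aid kit £17.88: over-the-counter medicine → 8.5% → £1.52
Blazer £217.30: clothing → 0% → £0.00
Antacid chews £7.50: over-the-counter medicine → 8.5% → £0.64
Subtotal = £242.68; tax = £2.16; total due = £244.84

£244.84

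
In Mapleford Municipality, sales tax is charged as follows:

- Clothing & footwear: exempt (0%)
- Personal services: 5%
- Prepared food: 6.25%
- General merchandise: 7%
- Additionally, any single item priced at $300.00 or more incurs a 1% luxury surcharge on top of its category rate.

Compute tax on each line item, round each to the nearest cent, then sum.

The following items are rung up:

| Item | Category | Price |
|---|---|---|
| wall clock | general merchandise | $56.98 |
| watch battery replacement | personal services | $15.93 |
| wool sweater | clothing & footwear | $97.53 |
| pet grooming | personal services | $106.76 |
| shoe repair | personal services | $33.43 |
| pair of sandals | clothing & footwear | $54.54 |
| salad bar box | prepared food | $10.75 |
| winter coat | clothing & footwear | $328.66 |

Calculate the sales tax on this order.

Wall clock $56.98: general merchandise → 7% → $3.99
Watch battery replacement $15.93: personal services → 5% → $0.80
Wool sweater $97.53: clothing & footwear → 0% → $0.00
Pet grooming $106.76: personal services → 5% → $5.34
Shoe repair $33.43: personal services → 5% → $1.67
Pair of sandals $54.54: clothing & footwear → 0% → $0.00
Salad bar box $10.75: prepared food → 6.25% → $0.67
Winter coat $328.66: clothing & footwear → 0% + 1% surcharge = 1% → $3.29
Total tax = $3.99 + $0.80 + $5.34 + $1.67 + $0.67 + $3.29 = $15.76

$15.76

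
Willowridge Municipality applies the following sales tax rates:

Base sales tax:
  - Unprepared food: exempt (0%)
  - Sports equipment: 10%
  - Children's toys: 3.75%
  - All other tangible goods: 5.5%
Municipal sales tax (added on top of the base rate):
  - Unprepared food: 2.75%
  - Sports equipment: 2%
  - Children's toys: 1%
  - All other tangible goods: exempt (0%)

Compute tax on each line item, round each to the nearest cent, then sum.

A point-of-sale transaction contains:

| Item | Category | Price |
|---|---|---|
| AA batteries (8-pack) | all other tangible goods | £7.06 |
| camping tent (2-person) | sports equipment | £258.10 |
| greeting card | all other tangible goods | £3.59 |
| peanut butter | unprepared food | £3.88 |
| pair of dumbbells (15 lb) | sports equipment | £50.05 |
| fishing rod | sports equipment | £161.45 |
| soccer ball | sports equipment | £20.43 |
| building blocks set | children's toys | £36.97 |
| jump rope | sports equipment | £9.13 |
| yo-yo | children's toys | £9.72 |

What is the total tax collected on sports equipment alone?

£59.90

Camping tent (2-person) £258.10: sports equipment → 10% + 2% municipal = 12% → £30.97
Pair of dumbbells (15 lb) £50.05: sports equipment → 10% + 2% municipal = 12% → £6.01
Fishing rod £161.45: sports equipment → 10% + 2% municipal = 12% → £19.37
Soccer ball £20.43: sports equipment → 10% + 2% municipal = 12% → £2.45
Jump rope £9.13: sports equipment → 10% + 2% municipal = 12% → £1.10
Tax on sports equipment = £30.97 + £6.01 + £19.37 + £2.45 + £1.10 = £59.90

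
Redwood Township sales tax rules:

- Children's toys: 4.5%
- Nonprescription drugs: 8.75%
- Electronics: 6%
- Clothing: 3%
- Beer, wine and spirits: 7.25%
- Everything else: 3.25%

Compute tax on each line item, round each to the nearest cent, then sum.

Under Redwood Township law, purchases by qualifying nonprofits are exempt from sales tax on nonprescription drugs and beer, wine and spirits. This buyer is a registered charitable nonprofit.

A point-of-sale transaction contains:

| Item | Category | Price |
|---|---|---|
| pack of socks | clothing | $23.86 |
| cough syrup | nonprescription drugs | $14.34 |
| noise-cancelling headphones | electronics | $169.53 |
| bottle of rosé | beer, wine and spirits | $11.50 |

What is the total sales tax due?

$10.89

Pack of socks $23.86: clothing → 3% → $0.72
Cough syrup $14.34: nonprescription drugs, buyer-exempt → 0% → $0.00
Noise-cancelling headphones $169.53: electronics → 6% → $10.17
Bottle of rosé $11.50: beer, wine and spirits, buyer-exempt → 0% → $0.00
Total tax = $0.72 + $10.17 = $10.89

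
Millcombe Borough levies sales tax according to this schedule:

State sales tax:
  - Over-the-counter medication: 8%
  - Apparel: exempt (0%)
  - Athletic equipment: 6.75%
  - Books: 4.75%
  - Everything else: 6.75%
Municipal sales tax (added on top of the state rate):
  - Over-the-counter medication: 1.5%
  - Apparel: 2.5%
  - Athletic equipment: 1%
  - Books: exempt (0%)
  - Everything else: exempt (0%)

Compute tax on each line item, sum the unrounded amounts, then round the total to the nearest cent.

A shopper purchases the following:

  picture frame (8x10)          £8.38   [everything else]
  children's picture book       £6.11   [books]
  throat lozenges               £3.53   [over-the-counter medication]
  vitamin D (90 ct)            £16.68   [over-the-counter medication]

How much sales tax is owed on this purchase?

Picture frame (8x10) £8.38: everything else → 6.75% + 0% municipal = 6.75% → £0.56565
Children's picture book £6.11: books → 4.75% + 0% municipal = 4.75% → £0.290225
Throat lozenges £3.53: over-the-counter medication → 8% + 1.5% municipal = 9.5% → £0.33535
Vitamin D (90 ct) £16.68: over-the-counter medication → 8% + 1.5% municipal = 9.5% → £1.5846
Unrounded tax sum = £2.775825 → £2.78

£2.78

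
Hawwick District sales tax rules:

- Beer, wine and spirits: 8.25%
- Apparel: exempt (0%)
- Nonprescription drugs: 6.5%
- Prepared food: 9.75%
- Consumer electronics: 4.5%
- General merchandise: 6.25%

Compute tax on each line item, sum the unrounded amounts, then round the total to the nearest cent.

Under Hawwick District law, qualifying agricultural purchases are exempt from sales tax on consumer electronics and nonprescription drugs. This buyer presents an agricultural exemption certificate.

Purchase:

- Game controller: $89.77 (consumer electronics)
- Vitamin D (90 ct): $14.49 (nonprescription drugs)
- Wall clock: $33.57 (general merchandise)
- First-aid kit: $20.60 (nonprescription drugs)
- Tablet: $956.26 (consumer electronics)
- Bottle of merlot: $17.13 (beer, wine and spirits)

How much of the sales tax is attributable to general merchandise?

Wall clock $33.57: general merchandise → 6.25% → $2.098125
Tax on general merchandise: unrounded sum = $2.098125 → $2.10

$2.10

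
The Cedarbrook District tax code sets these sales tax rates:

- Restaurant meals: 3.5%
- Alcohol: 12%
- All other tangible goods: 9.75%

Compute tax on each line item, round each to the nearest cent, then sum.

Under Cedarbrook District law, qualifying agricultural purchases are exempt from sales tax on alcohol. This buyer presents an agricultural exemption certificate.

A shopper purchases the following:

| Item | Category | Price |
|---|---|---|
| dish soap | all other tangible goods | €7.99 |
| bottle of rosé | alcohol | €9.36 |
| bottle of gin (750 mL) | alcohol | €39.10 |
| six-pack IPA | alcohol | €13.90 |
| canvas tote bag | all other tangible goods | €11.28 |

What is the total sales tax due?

€1.88

Dish soap €7.99: all other tangible goods → 9.75% → €0.78
Bottle of rosé €9.36: alcohol, buyer-exempt → 0% → €0.00
Bottle of gin (750 mL) €39.10: alcohol, buyer-exempt → 0% → €0.00
Six-pack IPA €13.90: alcohol, buyer-exempt → 0% → €0.00
Canvas tote bag €11.28: all other tangible goods → 9.75% → €1.10
Total tax = €0.78 + €1.10 = €1.88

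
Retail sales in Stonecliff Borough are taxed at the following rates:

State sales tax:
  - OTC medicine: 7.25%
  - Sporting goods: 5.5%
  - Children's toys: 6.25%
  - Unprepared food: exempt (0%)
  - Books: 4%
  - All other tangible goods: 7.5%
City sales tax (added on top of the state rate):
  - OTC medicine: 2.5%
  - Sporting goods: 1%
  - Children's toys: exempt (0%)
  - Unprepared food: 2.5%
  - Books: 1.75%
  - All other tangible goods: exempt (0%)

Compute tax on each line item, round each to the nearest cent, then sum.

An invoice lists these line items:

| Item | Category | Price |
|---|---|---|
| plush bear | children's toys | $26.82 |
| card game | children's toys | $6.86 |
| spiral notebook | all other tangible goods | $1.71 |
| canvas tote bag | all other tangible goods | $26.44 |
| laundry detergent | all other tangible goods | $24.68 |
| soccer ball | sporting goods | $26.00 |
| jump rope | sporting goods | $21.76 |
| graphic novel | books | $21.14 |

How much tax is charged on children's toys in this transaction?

Plush bear $26.82: children's toys → 6.25% + 0% city = 6.25% → $1.68
Card game $6.86: children's toys → 6.25% + 0% city = 6.25% → $0.43
Tax on children's toys = $1.68 + $0.43 = $2.11

$2.11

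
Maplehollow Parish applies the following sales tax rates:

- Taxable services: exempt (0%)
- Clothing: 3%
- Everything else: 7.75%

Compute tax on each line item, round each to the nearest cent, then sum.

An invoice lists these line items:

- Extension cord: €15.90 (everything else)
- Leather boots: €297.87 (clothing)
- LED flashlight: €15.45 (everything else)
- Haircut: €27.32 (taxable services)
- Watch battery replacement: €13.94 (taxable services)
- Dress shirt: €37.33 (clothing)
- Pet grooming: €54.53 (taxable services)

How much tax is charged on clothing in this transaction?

Leather boots €297.87: clothing → 3% → €8.94
Dress shirt €37.33: clothing → 3% → €1.12
Tax on clothing = €8.94 + €1.12 = €10.06

€10.06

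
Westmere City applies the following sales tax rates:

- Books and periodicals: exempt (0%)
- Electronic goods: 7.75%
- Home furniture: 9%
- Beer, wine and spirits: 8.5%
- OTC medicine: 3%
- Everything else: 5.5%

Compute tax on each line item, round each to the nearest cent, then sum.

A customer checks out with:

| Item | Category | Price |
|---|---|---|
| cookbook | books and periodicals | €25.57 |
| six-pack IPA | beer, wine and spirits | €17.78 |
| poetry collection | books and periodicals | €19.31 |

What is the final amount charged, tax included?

Cookbook €25.57: books and periodicals → 0% → €0.00
Six-pack IPA €17.78: beer, wine and spirits → 8.5% → €1.51
Poetry collection €19.31: books and periodicals → 0% → €0.00
Subtotal = €62.66; tax = €1.51; total due = €64.17

€64.17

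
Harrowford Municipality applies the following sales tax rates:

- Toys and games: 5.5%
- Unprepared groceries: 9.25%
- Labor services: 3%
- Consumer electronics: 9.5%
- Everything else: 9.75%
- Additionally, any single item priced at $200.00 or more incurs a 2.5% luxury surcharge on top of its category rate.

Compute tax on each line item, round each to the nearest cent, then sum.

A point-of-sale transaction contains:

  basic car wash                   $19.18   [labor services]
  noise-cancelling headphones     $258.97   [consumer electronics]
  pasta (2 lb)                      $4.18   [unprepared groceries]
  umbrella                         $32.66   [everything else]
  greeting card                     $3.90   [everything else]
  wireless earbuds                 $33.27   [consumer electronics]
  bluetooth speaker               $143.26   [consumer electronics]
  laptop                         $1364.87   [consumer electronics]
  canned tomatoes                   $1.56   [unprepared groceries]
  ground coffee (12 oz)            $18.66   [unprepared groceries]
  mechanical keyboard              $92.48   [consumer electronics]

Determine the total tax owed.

Basic car wash $19.18: labor services → 3% → $0.58
Noise-cancelling headphones $258.97: consumer electronics → 9.5% + 2.5% surcharge = 12% → $31.08
Pasta (2 lb) $4.18: unprepared groceries → 9.25% → $0.39
Umbrella $32.66: everything else → 9.75% → $3.18
Greeting card $3.90: everything else → 9.75% → $0.38
Wireless earbuds $33.27: consumer electronics → 9.5% → $3.16
Bluetooth speaker $143.26: consumer electronics → 9.5% → $13.61
Laptop $1364.87: consumer electronics → 9.5% + 2.5% surcharge = 12% → $163.78
Canned tomatoes $1.56: unprepared groceries → 9.25% → $0.14
Ground coffee (12 oz) $18.66: unprepared groceries → 9.25% → $1.73
Mechanical keyboard $92.48: consumer electronics → 9.5% → $8.79
Total tax = $0.58 + $31.08 + $0.39 + $3.18 + $0.38 + $3.16 + $13.61 + $163.78 + $0.14 + $1.73 + $8.79 = $226.82

$226.82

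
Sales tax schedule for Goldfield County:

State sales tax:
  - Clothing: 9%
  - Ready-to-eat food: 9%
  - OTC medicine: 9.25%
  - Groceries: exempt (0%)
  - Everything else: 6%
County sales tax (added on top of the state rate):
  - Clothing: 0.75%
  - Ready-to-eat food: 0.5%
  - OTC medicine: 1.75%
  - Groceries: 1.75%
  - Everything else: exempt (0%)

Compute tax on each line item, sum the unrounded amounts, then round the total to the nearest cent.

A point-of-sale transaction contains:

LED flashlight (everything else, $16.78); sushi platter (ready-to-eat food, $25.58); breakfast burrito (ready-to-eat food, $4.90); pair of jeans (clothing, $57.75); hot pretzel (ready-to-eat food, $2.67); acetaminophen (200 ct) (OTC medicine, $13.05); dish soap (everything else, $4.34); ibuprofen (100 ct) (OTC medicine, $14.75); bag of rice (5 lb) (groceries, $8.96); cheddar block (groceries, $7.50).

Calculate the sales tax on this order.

$13.39

LED flashlight $16.78: everything else → 6% + 0% county = 6% → $1.0068
Sushi platter $25.58: ready-to-eat food → 9% + 0.5% county = 9.5% → $2.4301
Breakfast burrito $4.90: ready-to-eat food → 9% + 0.5% county = 9.5% → $0.4655
Pair of jeans $57.75: clothing → 9% + 0.75% county = 9.75% → $5.630625
Hot pretzel $2.67: ready-to-eat food → 9% + 0.5% county = 9.5% → $0.25365
Acetaminophen (200 ct) $13.05: OTC medicine → 9.25% + 1.75% county = 11% → $1.4355
Dish soap $4.34: everything else → 6% + 0% county = 6% → $0.2604
Ibuprofen (100 ct) $14.75: OTC medicine → 9.25% + 1.75% county = 11% → $1.6225
Bag of rice (5 lb) $8.96: groceries → 0% + 1.75% county = 1.75% → $0.1568
Cheddar block $7.50: groceries → 0% + 1.75% county = 1.75% → $0.13125
Unrounded tax sum = $13.393125 → $13.39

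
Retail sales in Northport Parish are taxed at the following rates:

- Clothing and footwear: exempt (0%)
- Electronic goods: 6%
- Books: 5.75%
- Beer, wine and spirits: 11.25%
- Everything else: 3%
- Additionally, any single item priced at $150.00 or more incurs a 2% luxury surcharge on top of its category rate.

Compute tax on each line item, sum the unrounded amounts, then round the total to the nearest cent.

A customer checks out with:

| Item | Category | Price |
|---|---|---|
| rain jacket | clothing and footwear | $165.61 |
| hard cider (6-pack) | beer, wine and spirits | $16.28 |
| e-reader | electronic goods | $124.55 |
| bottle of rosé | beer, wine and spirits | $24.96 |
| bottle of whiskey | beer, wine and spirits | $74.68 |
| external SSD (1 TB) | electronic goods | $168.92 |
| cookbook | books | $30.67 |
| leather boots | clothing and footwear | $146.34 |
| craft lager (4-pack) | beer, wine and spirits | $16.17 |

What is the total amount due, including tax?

Rain jacket $165.61: clothing and footwear → 0% + 2% surcharge = 2% → $3.3122
Hard cider (6-pack) $16.28: beer, wine and spirits → 11.25% → $1.8315
E-reader $124.55: electronic goods → 6% → $7.473
Bottle of rosé $24.96: beer, wine and spirits → 11.25% → $2.808
Bottle of whiskey $74.68: beer, wine and spirits → 11.25% → $8.4015
External SSD (1 TB) $168.92: electronic goods → 6% + 2% surcharge = 8% → $13.5136
Cookbook $30.67: books → 5.75% → $1.763525
Leather boots $146.34: clothing and footwear → 0% → $0.00
Craft lager (4-pack) $16.17: beer, wine and spirits → 11.25% → $1.819125
Subtotal = $768.18; unrounded tax = $40.92245 → $40.92; total due = $809.10

$809.10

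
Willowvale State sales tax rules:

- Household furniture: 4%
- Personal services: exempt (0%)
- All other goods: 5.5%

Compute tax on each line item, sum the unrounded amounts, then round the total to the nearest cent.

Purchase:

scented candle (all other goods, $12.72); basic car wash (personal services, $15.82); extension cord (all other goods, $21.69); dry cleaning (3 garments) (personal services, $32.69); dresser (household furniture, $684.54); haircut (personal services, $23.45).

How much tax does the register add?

Scented candle $12.72: all other goods → 5.5% → $0.6996
Basic car wash $15.82: personal services → 0% → $0.00
Extension cord $21.69: all other goods → 5.5% → $1.19295
Dry cleaning (3 garments) $32.69: personal services → 0% → $0.00
Dresser $684.54: household furniture → 4% → $27.3816
Haircut $23.45: personal services → 0% → $0.00
Unrounded tax sum = $29.27415 → $29.27

$29.27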